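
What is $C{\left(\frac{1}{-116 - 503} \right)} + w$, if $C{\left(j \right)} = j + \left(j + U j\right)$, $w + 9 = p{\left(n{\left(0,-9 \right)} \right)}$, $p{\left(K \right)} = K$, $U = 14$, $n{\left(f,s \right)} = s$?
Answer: $- \frac{11158}{619} \approx -18.026$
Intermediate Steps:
$w = -18$ ($w = -9 - 9 = -18$)
$C{\left(j \right)} = 16 j$ ($C{\left(j \right)} = j + \left(j + 14 j\right) = j + 15 j = 16 j$)
$C{\left(\frac{1}{-116 - 503} \right)} + w = \frac{16}{-116 - 503} - 18 = \frac{16}{-619} - 18 = 16 \left(- \frac{1}{619}\right) - 18 = - \frac{16}{619} - 18 = - \frac{11158}{619}$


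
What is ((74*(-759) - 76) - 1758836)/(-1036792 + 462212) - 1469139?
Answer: -422068035771/287290 ≈ -1.4691e+6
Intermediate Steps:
((74*(-759) - 76) - 1758836)/(-1036792 + 462212) - 1469139 = ((-56166 - 76) - 1758836)/(-574580) - 1469139 = (-56242 - 1758836)*(-1/574580) - 1469139 = -1815078*(-1/574580) - 1469139 = 907539/287290 - 1469139 = -422068035771/287290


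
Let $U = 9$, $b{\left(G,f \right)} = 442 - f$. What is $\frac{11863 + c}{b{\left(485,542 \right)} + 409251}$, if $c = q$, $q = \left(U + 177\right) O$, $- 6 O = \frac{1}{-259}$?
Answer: $\frac{3072548}{105970109} \approx 0.028994$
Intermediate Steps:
$O = \frac{1}{1554}$ ($O = - \frac{1}{6 \left(-259\right)} = \left(- \frac{1}{6}\right) \left(- \frac{1}{259}\right) = \frac{1}{1554} \approx 0.0006435$)
$q = \frac{31}{259}$ ($q = \left(9 + 177\right) \frac{1}{1554} = 186 \cdot \frac{1}{1554} = \frac{31}{259} \approx 0.11969$)
$c = \frac{31}{259} \approx 0.11969$
$\frac{11863 + c}{b{\left(485,542 \right)} + 409251} = \frac{11863 + \frac{31}{259}}{\left(442 - 542\right) + 409251} = \frac{3072548}{259 \left(\left(442 - 542\right) + 409251\right)} = \frac{3072548}{259 \left(-100 + 409251\right)} = \frac{3072548}{259 \cdot 409151} = \frac{3072548}{259} \cdot \frac{1}{409151} = \frac{3072548}{105970109}$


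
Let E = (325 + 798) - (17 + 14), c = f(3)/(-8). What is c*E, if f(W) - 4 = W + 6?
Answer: -3549/2 ≈ -1774.5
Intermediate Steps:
f(W) = 10 + W (f(W) = 4 + (W + 6) = 4 + (6 + W) = 10 + W)
c = -13/8 (c = (10 + 3)/(-8) = 13*(-1/8) = -13/8 ≈ -1.6250)
E = 1092 (E = 1123 - 1*31 = 1123 - 31 = 1092)
c*E = -13/8*1092 = -3549/2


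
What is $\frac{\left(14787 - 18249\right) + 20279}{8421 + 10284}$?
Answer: $\frac{16817}{18705} \approx 0.89906$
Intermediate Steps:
$\frac{\left(14787 - 18249\right) + 20279}{8421 + 10284} = \frac{-3462 + 20279}{18705} = 16817 \cdot \frac{1}{18705} = \frac{16817}{18705}$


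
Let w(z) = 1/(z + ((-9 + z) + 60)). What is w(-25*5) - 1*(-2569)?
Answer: 511230/199 ≈ 2569.0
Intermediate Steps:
w(z) = 1/(51 + 2*z) (w(z) = 1/(z + (51 + z)) = 1/(51 + 2*z))
w(-25*5) - 1*(-2569) = 1/(51 + 2*(-25*5)) - 1*(-2569) = 1/(51 + 2*(-125)) + 2569 = 1/(51 - 250) + 2569 = 1/(-199) + 2569 = -1/199 + 2569 = 511230/199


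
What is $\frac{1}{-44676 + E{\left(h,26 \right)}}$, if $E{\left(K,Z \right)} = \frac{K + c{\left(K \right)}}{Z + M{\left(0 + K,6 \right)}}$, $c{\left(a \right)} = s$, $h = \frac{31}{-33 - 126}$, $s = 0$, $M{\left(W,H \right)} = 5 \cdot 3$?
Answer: $- \frac{6519}{291242875} \approx -2.2383 \cdot 10^{-5}$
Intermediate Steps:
$M{\left(W,H \right)} = 15$
$h = - \frac{31}{159}$ ($h = \frac{31}{-159} = 31 \left(- \frac{1}{159}\right) = - \frac{31}{159} \approx -0.19497$)
$c{\left(a \right)} = 0$
$E{\left(K,Z \right)} = \frac{K}{15 + Z}$ ($E{\left(K,Z \right)} = \frac{K + 0}{Z + 15} = \frac{K}{15 + Z}$)
$\frac{1}{-44676 + E{\left(h,26 \right)}} = \frac{1}{-44676 - \frac{31}{159 \left(15 + 26\right)}} = \frac{1}{-44676 - \frac{31}{159 \cdot 41}} = \frac{1}{-44676 - \frac{31}{6519}} = \frac{1}{- \frac{291242875}{6519}} = - \frac{6519}{291242875}$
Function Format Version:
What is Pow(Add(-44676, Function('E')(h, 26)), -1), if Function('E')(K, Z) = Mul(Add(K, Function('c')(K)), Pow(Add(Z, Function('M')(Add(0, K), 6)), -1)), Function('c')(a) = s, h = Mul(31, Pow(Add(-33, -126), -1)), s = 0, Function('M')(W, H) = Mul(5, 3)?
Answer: Rational(-6519, 291242875) ≈ -2.2383e-5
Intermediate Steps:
Function('M')(W, H) = 15
h = Rational(-31, 159) (h = Mul(31, Pow(-159, -1)) = Mul(31, Rational(-1, 159)) = Rational(-31, 159) ≈ -0.19497)
Function('c')(a) = 0
Function('E')(K, Z) = Mul(K, Pow(Add(15, Z), -1)) (Function('E')(K, Z) = Mul(Add(K, 0), Pow(Add(Z, 15), -1)) = Mul(K, Pow(Add(15, Z), -1)))
Pow(Add(-44676, Function('E')(h, 26)), -1) = Pow(Add(-44676, Mul(Rational(-31, 159), Pow(Add(15, 26), -1))), -1) = Pow(Add(-44676, Mul(Rational(-31, 159), Pow(41, -1))), -1) = Pow(Add(-44676, Mul(Rational(-31, 159), Rational(1, 41))), -1) = Pow(Add(-44676, Rational(-31, 6519)), -1) = Pow(Rational(-291242875, 6519), -1) = Rational(-6519, 291242875)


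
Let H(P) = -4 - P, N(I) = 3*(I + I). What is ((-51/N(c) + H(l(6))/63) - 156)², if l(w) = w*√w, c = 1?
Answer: 429941089/15876 + 41470*√6/1323 ≈ 27158.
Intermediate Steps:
l(w) = w^(3/2)
N(I) = 6*I (N(I) = 3*(2*I) = 6*I)
((-51/N(c) + H(l(6))/63) - 156)² = ((-51/(6*1) + (-4 - 6^(3/2))/63) - 156)² = ((-51/6 + (-4 - 6*√6)*(1/63)) - 156)² = ((-51*⅙ + (-4 - 6*√6)*(1/63)) - 156)² = ((-17/2 + (-4/63 - 2*√6/21)) - 156)² = ((-1079/126 - 2*√6/21) - 156)² = (-20735/126 - 2*√6/21)²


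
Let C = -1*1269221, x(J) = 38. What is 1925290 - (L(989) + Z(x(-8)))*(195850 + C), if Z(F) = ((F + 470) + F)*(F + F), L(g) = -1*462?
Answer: 44046630904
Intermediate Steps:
L(g) = -462
C = -1269221
Z(F) = 2*F*(470 + 2*F) (Z(F) = ((470 + F) + F)*(2*F) = (470 + 2*F)*(2*F) = 2*F*(470 + 2*F))
1925290 - (L(989) + Z(x(-8)))*(195850 + C) = 1925290 - (-462 + 4*38*(235 + 38))*(195850 - 1269221) = 1925290 - (-462 + 4*38*273)*(-1073371) = 1925290 - (-462 + 41496)*(-1073371) = 1925290 - 41034*(-1073371) = 1925290 - 1*(-44044705614) = 1925290 + 44044705614 = 44046630904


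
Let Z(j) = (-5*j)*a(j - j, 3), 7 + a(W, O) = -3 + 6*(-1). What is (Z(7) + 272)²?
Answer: 692224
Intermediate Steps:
a(W, O) = -16 (a(W, O) = -7 + (-3 + 6*(-1)) = -7 + (-3 - 6) = -7 - 9 = -16)
Z(j) = 80*j (Z(j) = -5*j*(-16) = 80*j)
(Z(7) + 272)² = (80*7 + 272)² = (560 + 272)² = 832² = 692224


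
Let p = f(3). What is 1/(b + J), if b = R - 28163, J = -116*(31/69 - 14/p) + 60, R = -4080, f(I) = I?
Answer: -23/728957 ≈ -3.1552e-5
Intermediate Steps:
p = 3
J = 12632/23 (J = -116*(31/69 - 14/3) + 60 = -116*(-97/23) + 60 = 11252/23 + 60 = 12632/23 ≈ 549.22)
b = -32243 (b = -4080 - 28163 = -32243)
1/(b + J) = 1/(-32243 + 12632/23) = 1/(-728957/23) = -23/728957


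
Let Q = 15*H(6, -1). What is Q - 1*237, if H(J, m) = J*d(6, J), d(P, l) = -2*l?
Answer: -1317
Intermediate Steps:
H(J, m) = -2*J² (H(J, m) = J*(-2*J) = -2*J²)
Q = -1080 (Q = 15*(-2*6²) = 15*(-2*36) = 15*(-72) = -1080)
Q - 1*237 = -1080 - 1*237 = -1080 - 237 = -1317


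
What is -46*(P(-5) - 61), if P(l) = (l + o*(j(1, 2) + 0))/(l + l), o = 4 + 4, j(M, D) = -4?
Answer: 13179/5 ≈ 2635.8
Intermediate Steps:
o = 8
P(l) = (-32 + l)/(2*l) (P(l) = (l + 8*(-4 + 0))/(l + l) = (l + 8*(-4))/((2*l)) = (l - 32)*(1/(2*l)) = (-32 + l)*(1/(2*l)) = (-32 + l)/(2*l))
-46*(P(-5) - 61) = -46*((1/2)*(-32 - 5)/(-5) - 61) = -46*((1/2)*(-1/5)*(-37) - 61) = -46*(37/10 - 61) = -46*(-573/10) = 13179/5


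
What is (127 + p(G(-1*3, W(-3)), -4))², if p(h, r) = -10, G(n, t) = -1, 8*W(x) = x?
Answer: 13689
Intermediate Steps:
W(x) = x/8
(127 + p(G(-1*3, W(-3)), -4))² = (127 - 10)² = 117² = 13689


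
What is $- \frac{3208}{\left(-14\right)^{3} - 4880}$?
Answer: $\frac{401}{953} \approx 0.42078$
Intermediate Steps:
$- \frac{3208}{\left(-14\right)^{3} - 4880} = - \frac{3208}{-2744 - 4880} = - \frac{3208}{-7624} = \left(-3208\right) \left(- \frac{1}{7624}\right) = \frac{401}{953}$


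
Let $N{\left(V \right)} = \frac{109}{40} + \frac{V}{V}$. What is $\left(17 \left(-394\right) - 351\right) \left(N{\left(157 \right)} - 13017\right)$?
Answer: $\frac{3669223019}{40} \approx 9.1731 \cdot 10^{7}$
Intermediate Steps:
$N{\left(V \right)} = \frac{149}{40}$ ($N{\left(V \right)} = 109 \cdot \frac{1}{40} + 1 = \frac{109}{40} + 1 = \frac{149}{40}$)
$\left(17 \left(-394\right) - 351\right) \left(N{\left(157 \right)} - 13017\right) = \left(17 \left(-394\right) - 351\right) \left(\frac{149}{40} - 13017\right) = \left(-6698 - 351\right) \left(- \frac{520531}{40}\right) = \left(-7049\right) \left(- \frac{520531}{40}\right) = \frac{3669223019}{40}$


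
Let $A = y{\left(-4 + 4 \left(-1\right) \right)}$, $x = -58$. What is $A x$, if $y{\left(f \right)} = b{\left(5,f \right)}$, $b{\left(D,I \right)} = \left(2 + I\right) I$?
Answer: $-2784$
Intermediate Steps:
$b{\left(D,I \right)} = I \left(2 + I\right)$
$y{\left(f \right)} = f \left(2 + f\right)$
$A = 48$ ($A = \left(-4 + 4 \left(-1\right)\right) \left(2 + \left(-4 + 4 \left(-1\right)\right)\right) = \left(-4 - 4\right) \left(2 - 8\right) = - 8 \left(2 - 8\right) = \left(-8\right) \left(-6\right) = 48$)
$A x = 48 \left(-58\right) = -2784$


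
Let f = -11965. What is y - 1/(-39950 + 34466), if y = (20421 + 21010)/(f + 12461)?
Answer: 56802025/680016 ≈ 83.530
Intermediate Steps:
y = 41431/496 (y = (20421 + 21010)/(-11965 + 12461) = 41431/496 ≈ 83.530)
y - 1/(-39950 + 34466) = 41431/496 - 1/(-39950 + 34466) = 41431/496 - 1/(-5484) = 41431/496 - 1*(-1/5484) = 41431/496 + 1/5484 = 56802025/680016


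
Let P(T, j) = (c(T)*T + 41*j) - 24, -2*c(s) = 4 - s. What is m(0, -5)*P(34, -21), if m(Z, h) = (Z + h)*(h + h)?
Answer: -18750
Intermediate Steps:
m(Z, h) = 2*h*(Z + h) (m(Z, h) = (Z + h)*(2*h) = 2*h*(Z + h))
c(s) = -2 + s/2 (c(s) = -(4 - s)/2 = -2 + s/2)
P(T, j) = -24 + 41*j + T*(-2 + T/2) (P(T, j) = ((-2 + T/2)*T + 41*j) - 24 = (T*(-2 + T/2) + 41*j) - 24 = (41*j + T*(-2 + T/2)) - 24 = -24 + 41*j + T*(-2 + T/2))
m(0, -5)*P(34, -21) = (2*(-5)*(0 - 5))*(-24 + 41*(-21) + (½)*34*(-4 + 34)) = (2*(-5)*(-5))*(-24 - 861 + (½)*34*30) = 50*(-24 - 861 + 510) = 50*(-375) = -18750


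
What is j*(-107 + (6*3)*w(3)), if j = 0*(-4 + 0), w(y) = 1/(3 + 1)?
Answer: 0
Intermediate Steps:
w(y) = 1/4
j = 0 (j = 0*(-4) = 0)
j*(-107 + (6*3)*w(3)) = 0*(-107 + (6*3)*(1/4)) = 0*(-107 + 18*(1/4)) = 0*(-107 + 9/2) = 0*(-205/2) = 0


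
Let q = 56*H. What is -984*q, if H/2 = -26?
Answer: 2865408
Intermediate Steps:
H = -52 (H = 2*(-26) = -52)
q = -2912 (q = 56*(-52) = -2912)
-984*q = -984*(-2912) = 2865408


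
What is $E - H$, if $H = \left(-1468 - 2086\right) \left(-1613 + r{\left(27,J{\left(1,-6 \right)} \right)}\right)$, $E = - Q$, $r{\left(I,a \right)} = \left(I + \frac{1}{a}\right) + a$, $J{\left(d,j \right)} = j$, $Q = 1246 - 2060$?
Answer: $- \frac{16973239}{3} \approx -5.6577 \cdot 10^{6}$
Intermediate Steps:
$Q = -814$ ($Q = 1246 - 2060 = -814$)
$r{\left(I,a \right)} = I + a + \frac{1}{a}$
$E = 814$ ($E = \left(-1\right) \left(-814\right) = 814$)
$H = \frac{16975681}{3}$ ($H = \left(-1468 - 2086\right) \left(-1613 + \left(27 - 6 + \frac{1}{-6}\right)\right) = - 3554 \left(-1613 - - \frac{125}{6}\right) = - 3554 \left(-1613 + \frac{125}{6}\right) = \left(-3554\right) \left(- \frac{9553}{6}\right) = \frac{16975681}{3} \approx 5.6586 \cdot 10^{6}$)
$E - H = 814 - \frac{16975681}{3} = - \frac{16973239}{3}$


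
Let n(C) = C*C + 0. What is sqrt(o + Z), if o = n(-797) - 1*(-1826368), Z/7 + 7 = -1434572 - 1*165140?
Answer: 2*I*sqrt(2184114) ≈ 2955.8*I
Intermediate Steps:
Z = -11198033 (Z = -49 + 7*(-1434572 - 1*165140) = -49 + 7*(-1434572 - 165140) = -49 + 7*(-1599712) = -49 - 11197984 = -11198033)
n(C) = C**2 (n(C) = C**2 + 0 = C**2)
o = 2461577 (o = (-797)**2 - 1*(-1826368) = 635209 + 1826368 = 2461577)
sqrt(o + Z) = sqrt(2461577 - 11198033) = sqrt(-8736456) = 2*I*sqrt(2184114)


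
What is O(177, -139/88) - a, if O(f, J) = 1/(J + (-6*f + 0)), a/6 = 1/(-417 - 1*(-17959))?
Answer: -1052633/820921745 ≈ -0.0012823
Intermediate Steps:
a = 3/8771 (a = 6/(-417 - 1*(-17959)) = 6/(-417 + 17959) = 6/17542 = 6*(1/17542) = 3/8771 ≈ 0.00034204)
O(f, J) = 1/(J - 6*f)
O(177, -139/88) - a = 1/(-139/88 - 6*177) - 1*3/8771 = 1/(-139*1/88 - 1062) - 3/8771 = 1/(-139/88 - 1062) - 3/8771 = 1/(-93595/88) - 3/8771 = -88/93595 - 3/8771 = -1052633/820921745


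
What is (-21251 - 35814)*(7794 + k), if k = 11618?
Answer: -1107745780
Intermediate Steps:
(-21251 - 35814)*(7794 + k) = (-21251 - 35814)*(7794 + 11618) = -57065*19412 = -1107745780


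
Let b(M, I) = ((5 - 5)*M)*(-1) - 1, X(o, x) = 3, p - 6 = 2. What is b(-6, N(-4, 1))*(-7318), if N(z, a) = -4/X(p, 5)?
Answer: 7318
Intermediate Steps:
p = 8 (p = 6 + 2 = 8)
N(z, a) = -4/3
b(M, I) = -1 (b(M, I) = (0*M)*(-1) - 1 = 0*(-1) - 1 = 0 - 1 = -1)
b(-6, N(-4, 1))*(-7318) = -1*(-7318) = 7318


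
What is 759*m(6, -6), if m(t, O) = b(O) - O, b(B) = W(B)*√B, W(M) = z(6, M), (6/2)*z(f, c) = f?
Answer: 4554 + 1518*I*√6 ≈ 4554.0 + 3718.3*I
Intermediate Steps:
z(f, c) = f/3
W(M) = 2 (W(M) = (⅓)*6 = 2)
b(B) = 2*√B
m(t, O) = -O + 2*√O (m(t, O) = 2*√O - O = -O + 2*√O)
759*m(6, -6) = 759*(-1*(-6) + 2*√(-6)) = 759*(6 + 2*(I*√6)) = 759*(6 + 2*I*√6) = 4554 + 1518*I*√6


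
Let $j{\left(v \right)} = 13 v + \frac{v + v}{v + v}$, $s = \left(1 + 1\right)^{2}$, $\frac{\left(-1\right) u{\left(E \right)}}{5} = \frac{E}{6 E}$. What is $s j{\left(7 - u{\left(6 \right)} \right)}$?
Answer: $\frac{1234}{3} \approx 411.33$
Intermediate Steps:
$u{\left(E \right)} = - \frac{5}{6}$ ($u{\left(E \right)} = - 5 \frac{E}{6 E} = - 5 E \frac{1}{6 E} = \left(-5\right) \frac{1}{6} = - \frac{5}{6}$)
$s = 4$ ($s = 2^{2} = 4$)
$j{\left(v \right)} = 1 + 13 v$ ($j{\left(v \right)} = 13 v + \frac{2 v}{2 v} = 13 v + 2 v \frac{1}{2 v} = 13 v + 1 = 1 + 13 v$)
$s j{\left(7 - u{\left(6 \right)} \right)} = 4 \left(1 + 13 \left(7 - - \frac{5}{6}\right)\right) = 4 \left(1 + 13 \left(7 + \frac{5}{6}\right)\right) = 4 \left(1 + 13 \cdot \frac{47}{6}\right) = 4 \left(1 + \frac{611}{6}\right) = 4 \cdot \frac{617}{6} = \frac{1234}{3}$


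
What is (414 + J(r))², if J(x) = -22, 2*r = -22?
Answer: 153664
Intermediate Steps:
r = -11 (r = (½)*(-22) = -11)
(414 + J(r))² = (414 - 22)² = 392² = 153664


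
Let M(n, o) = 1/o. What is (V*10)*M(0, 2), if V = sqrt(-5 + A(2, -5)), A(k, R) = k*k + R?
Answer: 5*I*sqrt(6) ≈ 12.247*I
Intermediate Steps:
A(k, R) = R + k**2 (A(k, R) = k**2 + R = R + k**2)
V = I*sqrt(6) (V = sqrt(-5 + (-5 + 2**2)) = sqrt(-5 + (-5 + 4)) = sqrt(-5 - 1) = sqrt(-6) = I*sqrt(6) ≈ 2.4495*I)
(V*10)*M(0, 2) = ((I*sqrt(6))*10)/2 = (10*I*sqrt(6))*(1/2) = 5*I*sqrt(6)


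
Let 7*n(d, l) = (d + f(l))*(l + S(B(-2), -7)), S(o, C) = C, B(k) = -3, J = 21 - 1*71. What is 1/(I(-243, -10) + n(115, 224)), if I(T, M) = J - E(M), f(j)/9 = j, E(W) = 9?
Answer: 1/66002 ≈ 1.5151e-5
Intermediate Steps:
J = -50 (J = 21 - 71 = -50)
f(j) = 9*j
I(T, M) = -59 (I(T, M) = -50 - 1*9 = -50 - 9 = -59)
n(d, l) = (-7 + l)*(d + 9*l)/7 (n(d, l) = ((d + 9*l)*(l - 7))/7 = ((d + 9*l)*(-7 + l))/7 = ((-7 + l)*(d + 9*l))/7 = (-7 + l)*(d + 9*l)/7)
1/(I(-243, -10) + n(115, 224)) = 1/(-59 + (-1*115 - 9*224 + (9/7)*224**2 + (1/7)*115*224)) = 1/(-59 + (-115 - 2016 + (9/7)*50176 + 3680)) = 1/(-59 + (-115 - 2016 + 64512 + 3680)) = 1/(-59 + 66061) = 1/66002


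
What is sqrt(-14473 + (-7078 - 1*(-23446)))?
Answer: sqrt(1895) ≈ 43.532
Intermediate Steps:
sqrt(-14473 + (-7078 - 1*(-23446))) = sqrt(-14473 + (-7078 + 23446)) = sqrt(-14473 + 16368) = sqrt(1895)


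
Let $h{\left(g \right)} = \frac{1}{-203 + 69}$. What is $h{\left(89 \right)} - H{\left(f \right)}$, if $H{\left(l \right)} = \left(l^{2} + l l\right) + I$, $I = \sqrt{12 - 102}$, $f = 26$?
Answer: $- \frac{181169}{134} - 3 i \sqrt{10} \approx -1352.0 - 9.4868 i$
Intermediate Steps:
$h{\left(g \right)} = - \frac{1}{134}$ ($h{\left(g \right)} = \frac{1}{-134} = - \frac{1}{134}$)
$I = 3 i \sqrt{10}$ ($I = \sqrt{-90} = 3 i \sqrt{10} \approx 9.4868 i$)
$H{\left(l \right)} = 2 l^{2} + 3 i \sqrt{10}$ ($H{\left(l \right)} = \left(l^{2} + l l\right) + 3 i \sqrt{10} = \left(l^{2} + l^{2}\right) + 3 i \sqrt{10} = 2 l^{2} + 3 i \sqrt{10}$)
$h{\left(89 \right)} - H{\left(f \right)} = - \frac{1}{134} - \left(2 \cdot 26^{2} + 3 i \sqrt{10}\right) = - \frac{1}{134} - \left(2 \cdot 676 + 3 i \sqrt{10}\right) = - \frac{1}{134} - \left(1352 + 3 i \sqrt{10}\right) = - \frac{181169}{134} - 3 i \sqrt{10}$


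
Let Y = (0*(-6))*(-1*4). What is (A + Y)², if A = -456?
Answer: 207936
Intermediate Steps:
Y = 0 (Y = 0*(-4) = 0)
(A + Y)² = (-456 + 0)² = (-456)² = 207936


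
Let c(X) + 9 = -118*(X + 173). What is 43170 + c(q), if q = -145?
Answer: 39857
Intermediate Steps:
c(X) = -20423 - 118*X (c(X) = -9 - 118*(X + 173) = -9 - 118*(173 + X) = -9 + (-20414 - 118*X) = -20423 - 118*X)
43170 + c(q) = 43170 + (-20423 - 118*(-145)) = 43170 + (-20423 + 17110) = 43170 - 3313 = 39857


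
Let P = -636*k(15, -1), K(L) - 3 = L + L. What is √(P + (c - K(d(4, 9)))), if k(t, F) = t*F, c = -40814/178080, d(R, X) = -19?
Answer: √4744371705045/22260 ≈ 97.851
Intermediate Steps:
c = -20407/89040 (c = -40814*1/178080 = -20407/89040 ≈ -0.22919)
K(L) = 3 + 2*L (K(L) = 3 + (L + L) = 3 + 2*L)
k(t, F) = F*t
P = 9540 (P = -(-636)*15 = -636*(-15) = 9540)
√(P + (c - K(d(4, 9)))) = √(9540 + (-20407/89040 - (3 + 2*(-19)))) = √(9540 + (-20407/89040 - (3 - 38))) = √(9540 + (-20407/89040 - 1*(-35))) = √(9540 + (-20407/89040 + 35)) = √(9540 + 3095993/89040) = √(852537593/89040) = √4744371705045/22260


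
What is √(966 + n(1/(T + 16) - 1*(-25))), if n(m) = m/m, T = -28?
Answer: √967 ≈ 31.097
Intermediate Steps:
n(m) = 1
√(966 + n(1/(T + 16) - 1*(-25))) = √(966 + 1) = √967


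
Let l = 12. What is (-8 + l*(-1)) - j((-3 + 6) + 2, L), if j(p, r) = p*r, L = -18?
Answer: 70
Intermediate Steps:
(-8 + l*(-1)) - j((-3 + 6) + 2, L) = (-8 + 12*(-1)) - ((-3 + 6) + 2)*(-18) = (-8 - 12) - (3 + 2)*(-18) = -20 - 5*(-18) = -20 - 1*(-90) = -20 + 90 = 70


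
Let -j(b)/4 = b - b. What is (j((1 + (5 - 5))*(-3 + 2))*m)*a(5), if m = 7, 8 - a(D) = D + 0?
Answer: 0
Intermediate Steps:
a(D) = 8 - D (a(D) = 8 - (D + 0) = 8 - D)
j(b) = 0 (j(b) = -4*(b - b) = -4*0 = 0)
(j((1 + (5 - 5))*(-3 + 2))*m)*a(5) = (0*7)*(8 - 1*5) = 0*(8 - 5) = 0*3 = 0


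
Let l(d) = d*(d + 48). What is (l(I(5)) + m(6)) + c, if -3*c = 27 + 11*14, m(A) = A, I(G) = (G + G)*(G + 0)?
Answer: 14537/3 ≈ 4845.7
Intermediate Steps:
I(G) = 2*G² (I(G) = (2*G)*G = 2*G²)
l(d) = d*(48 + d)
c = -181/3 (c = -(27 + 11*14)/3 = -(27 + 154)/3 = -⅓*181 = -181/3 ≈ -60.333)
(l(I(5)) + m(6)) + c = ((2*5²)*(48 + 2*5²) + 6) - 181/3 = ((2*25)*(48 + 2*25) + 6) - 181/3 = (50*(48 + 50) + 6) - 181/3 = (50*98 + 6) - 181/3 = (4900 + 6) - 181/3 = 4906 - 181/3 = 14537/3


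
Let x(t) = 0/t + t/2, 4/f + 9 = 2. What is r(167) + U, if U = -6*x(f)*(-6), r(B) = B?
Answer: 1097/7 ≈ 156.71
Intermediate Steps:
f = -4/7 (f = 4/(-9 + 2) = 4/(-7) = 4*(-1/7) = -4/7 ≈ -0.57143)
x(t) = t/2 (x(t) = 0 + t*(1/2) = 0 + t/2 = t/2)
U = -72/7 (U = -3*(-4)/7*(-6) = -6*(-2/7)*(-6) = (12/7)*(-6) = -72/7 ≈ -10.286)
r(167) + U = 167 - 72/7 = 1097/7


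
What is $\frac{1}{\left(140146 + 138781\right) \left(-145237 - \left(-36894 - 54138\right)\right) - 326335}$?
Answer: $- \frac{1}{15119564370} \approx -6.6139 \cdot 10^{-11}$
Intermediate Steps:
$\frac{1}{\left(140146 + 138781\right) \left(-145237 - \left(-36894 - 54138\right)\right) - 326335} = \frac{1}{278927 \left(-145237 - \left(-36894 - 54138\right)\right) - 326335} = \frac{1}{278927 \left(-145237 - -91032\right) - 326335} = \frac{1}{278927 \left(-145237 + 91032\right) - 326335} = \frac{1}{278927 \left(-54205\right) - 326335} = \frac{1}{-15119238035 - 326335} = \frac{1}{-15119564370} = - \frac{1}{15119564370}$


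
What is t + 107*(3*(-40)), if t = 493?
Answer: -12347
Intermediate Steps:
t + 107*(3*(-40)) = 493 + 107*(3*(-40)) = 493 + 107*(-120) = 493 - 12840 = -12347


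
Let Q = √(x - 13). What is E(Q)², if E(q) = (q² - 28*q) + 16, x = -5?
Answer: -14108 + 336*I*√2 ≈ -14108.0 + 475.18*I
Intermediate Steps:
Q = 3*I*√2 (Q = √(-5 - 13) = √(-18) = 3*I*√2 ≈ 4.2426*I)
E(q) = 16 + q² - 28*q
E(Q)² = (16 + (3*I*√2)² - 84*I*√2)² = (16 - 18 - 84*I*√2)² = (-2 - 84*I*√2)²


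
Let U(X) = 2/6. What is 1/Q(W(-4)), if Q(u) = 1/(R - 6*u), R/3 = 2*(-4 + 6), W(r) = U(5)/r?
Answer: 25/2 ≈ 12.500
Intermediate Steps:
U(X) = 1/3 (U(X) = 2*(1/6) = 1/3)
W(r) = 1/(3*r)
R = 12 (R = 3*(2*(-4 + 6)) = 3*(2*2) = 3*4 = 12)
Q(u) = 1/(12 - 6*u)
1/Q(W(-4)) = 1/(-1/(-12 + 6*((1/3)/(-4)))) = 1/(-1/(-12 + 6*((1/3)*(-1/4)))) = 1/(-1/(-12 + 6*(-1/12))) = 1/(-1/(-12 - 1/2)) = 1/(-1/(-25/2)) = 1/(-1*(-2/25)) = 1/(2/25) = 25/2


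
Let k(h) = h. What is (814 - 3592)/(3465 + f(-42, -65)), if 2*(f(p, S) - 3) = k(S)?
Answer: -5556/6871 ≈ -0.80862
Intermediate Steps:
f(p, S) = 3 + S/2
(814 - 3592)/(3465 + f(-42, -65)) = (814 - 3592)/(3465 + (3 + (½)*(-65))) = -2778/(3465 + (3 - 65/2)) = -2778/(3465 - 59/2) = -2778/6871/2 = -2778*2/6871 = -5556/6871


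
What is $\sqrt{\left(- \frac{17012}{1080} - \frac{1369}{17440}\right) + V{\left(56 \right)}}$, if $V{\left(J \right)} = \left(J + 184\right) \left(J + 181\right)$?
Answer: $\frac{\sqrt{3502326986814}}{7848} \approx 238.46$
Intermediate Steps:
$V{\left(J \right)} = \left(181 + J\right) \left(184 + J\right)$ ($V{\left(J \right)} = \left(184 + J\right) \left(181 + J\right) = \left(181 + J\right) \left(184 + J\right)$)
$\sqrt{\left(- \frac{17012}{1080} - \frac{1369}{17440}\right) + V{\left(56 \right)}} = \sqrt{\left(- \frac{17012}{1080} - \frac{1369}{17440}\right) + \left(33304 + 56^{2} + 365 \cdot 56\right)} = \sqrt{\left(\left(-17012\right) \frac{1}{1080} - \frac{1369}{17440}\right) + \left(33304 + 3136 + 20440\right)} = \sqrt{\left(- \frac{4253}{270} - \frac{1369}{17440}\right) + 56880} = \sqrt{- \frac{1490839}{94176} + 56880} = \sqrt{\frac{5355240041}{94176}} = \frac{\sqrt{3502326986814}}{7848}$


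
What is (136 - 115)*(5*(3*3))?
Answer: 945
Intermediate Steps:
(136 - 115)*(5*(3*3)) = 21*(5*9) = 21*45 = 945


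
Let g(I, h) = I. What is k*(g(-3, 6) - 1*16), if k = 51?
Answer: -969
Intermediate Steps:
k*(g(-3, 6) - 1*16) = 51*(-3 - 1*16) = 51*(-3 - 16) = 51*(-19) = -969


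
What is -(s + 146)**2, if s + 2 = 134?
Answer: -77284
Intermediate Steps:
s = 132 (s = -2 + 134 = 132)
-(s + 146)**2 = -(132 + 146)**2 = -1*278**2 = -1*77284 = -77284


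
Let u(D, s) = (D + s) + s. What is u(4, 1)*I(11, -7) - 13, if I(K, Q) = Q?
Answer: -55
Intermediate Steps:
u(D, s) = D + 2*s
u(4, 1)*I(11, -7) - 13 = (4 + 2*1)*(-7) - 13 = (4 + 2)*(-7) - 13 = 6*(-7) - 13 = -42 - 13 = -55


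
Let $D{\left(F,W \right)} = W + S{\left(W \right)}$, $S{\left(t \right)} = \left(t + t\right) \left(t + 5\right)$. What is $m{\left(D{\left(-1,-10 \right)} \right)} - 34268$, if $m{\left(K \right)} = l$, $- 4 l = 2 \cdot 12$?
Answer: $-34274$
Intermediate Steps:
$l = -6$ ($l = - \frac{2 \cdot 12}{4} = \left(- \frac{1}{4}\right) 24 = -6$)
$S{\left(t \right)} = 2 t \left(5 + t\right)$
$D{\left(F,W \right)} = W + 2 W \left(5 + W\right)$
$m{\left(K \right)} = -6$
$m{\left(D{\left(-1,-10 \right)} \right)} - 34268 = -6 - 34268 = -34274$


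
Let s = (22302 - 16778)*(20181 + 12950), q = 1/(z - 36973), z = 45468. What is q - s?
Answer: -1554717895779/8495 ≈ -1.8302e+8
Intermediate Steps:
q = 1/8495 (q = 1/(45468 - 36973) = 1/8495 ≈ 0.00011772)
s = 183015644 (s = 5524*33131 = 183015644)
q - s = 1/8495 - 1*183015644 = 1/8495 - 183015644 = -1554717895779/8495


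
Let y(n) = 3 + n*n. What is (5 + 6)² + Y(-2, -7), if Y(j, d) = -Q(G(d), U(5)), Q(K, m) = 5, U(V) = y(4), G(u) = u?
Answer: 116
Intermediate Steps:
y(n) = 3 + n²
U(V) = 19 (U(V) = 3 + 4² = 3 + 16 = 19)
Y(j, d) = -5 (Y(j, d) = -1*5 = -5)
(5 + 6)² + Y(-2, -7) = (5 + 6)² - 5 = 11² - 5 = 121 - 5 = 116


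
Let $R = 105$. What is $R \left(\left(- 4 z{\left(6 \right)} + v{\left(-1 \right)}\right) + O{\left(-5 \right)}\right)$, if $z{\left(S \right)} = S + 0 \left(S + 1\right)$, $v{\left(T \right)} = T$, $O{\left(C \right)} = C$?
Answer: $-3150$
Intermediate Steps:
$z{\left(S \right)} = S$ ($z{\left(S \right)} = S + 0 \left(1 + S\right) = S + 0 = S$)
$R \left(\left(- 4 z{\left(6 \right)} + v{\left(-1 \right)}\right) + O{\left(-5 \right)}\right) = 105 \left(\left(\left(-4\right) 6 - 1\right) - 5\right) = 105 \left(\left(-24 - 1\right) - 5\right) = 105 \left(-25 - 5\right) = 105 \left(-30\right) = -3150$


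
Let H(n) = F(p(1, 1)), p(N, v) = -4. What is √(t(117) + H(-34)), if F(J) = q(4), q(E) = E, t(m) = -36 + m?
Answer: √85 ≈ 9.2195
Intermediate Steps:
F(J) = 4
H(n) = 4
√(t(117) + H(-34)) = √((-36 + 117) + 4) = √(81 + 4) = √85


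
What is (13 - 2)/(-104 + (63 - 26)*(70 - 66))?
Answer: 1/4 ≈ 0.25000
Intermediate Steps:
(13 - 2)/(-104 + (63 - 26)*(70 - 66)) = 11/(-104 + 37*4) = 11/(-104 + 148) = 11/44 = 11*(1/44) = 1/4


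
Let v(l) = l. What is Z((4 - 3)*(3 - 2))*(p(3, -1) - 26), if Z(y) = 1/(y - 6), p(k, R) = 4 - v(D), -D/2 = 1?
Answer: 4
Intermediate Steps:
D = -2 (D = -2*1 = -2)
p(k, R) = 6 (p(k, R) = 4 - 1*(-2) = 4 + 2 = 6)
Z(y) = 1/(-6 + y)
Z((4 - 3)*(3 - 2))*(p(3, -1) - 26) = (6 - 26)/(-6 + (4 - 3)*(3 - 2)) = -20/(-6 + 1*1) = -20/(-6 + 1) = -20/(-5) = -⅕*(-20) = 4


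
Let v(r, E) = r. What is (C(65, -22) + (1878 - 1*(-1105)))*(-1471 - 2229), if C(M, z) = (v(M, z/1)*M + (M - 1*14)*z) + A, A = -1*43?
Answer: -22359100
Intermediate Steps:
A = -43
C(M, z) = -43 + M² + z*(-14 + M) (C(M, z) = (M*M + (M - 1*14)*z) - 43 = (M² + (M - 14)*z) - 43 = (M² + (-14 + M)*z) - 43 = (M² + z*(-14 + M)) - 43 = -43 + M² + z*(-14 + M))
(C(65, -22) + (1878 - 1*(-1105)))*(-1471 - 2229) = ((-43 + 65² - 14*(-22) + 65*(-22)) + (1878 - 1*(-1105)))*(-1471 - 2229) = ((-43 + 4225 + 308 - 1430) + (1878 + 1105))*(-3700) = (3060 + 2983)*(-3700) = 6043*(-3700) = -22359100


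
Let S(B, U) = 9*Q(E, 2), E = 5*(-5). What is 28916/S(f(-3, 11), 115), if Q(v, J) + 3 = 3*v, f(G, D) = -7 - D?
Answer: -14458/351 ≈ -41.191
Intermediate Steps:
E = -25
Q(v, J) = -3 + 3*v
S(B, U) = -702 (S(B, U) = 9*(-3 + 3*(-25)) = 9*(-3 - 75) = 9*(-78) = -702)
28916/S(f(-3, 11), 115) = 28916/(-702) = 28916*(-1/702) = -14458/351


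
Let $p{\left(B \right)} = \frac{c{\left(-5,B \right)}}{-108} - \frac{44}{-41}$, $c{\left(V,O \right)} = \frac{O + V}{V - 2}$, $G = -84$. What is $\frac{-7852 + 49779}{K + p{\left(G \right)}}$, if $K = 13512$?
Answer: $\frac{1299569292}{418847567} \approx 3.1027$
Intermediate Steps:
$c{\left(V,O \right)} = \frac{O + V}{-2 + V}$
$p{\left(B \right)} = \frac{33059}{30996} + \frac{B}{756}$ ($p{\left(B \right)} = \frac{\frac{1}{-2 - 5} \left(B - 5\right)}{-108} - \frac{44}{-41} = \frac{-5 + B}{-7} \left(- \frac{1}{108}\right) - - \frac{44}{41} = - \frac{-5 + B}{7} \left(- \frac{1}{108}\right) + \frac{44}{41} = \left(\frac{5}{7} - \frac{B}{7}\right) \left(- \frac{1}{108}\right) + \frac{44}{41} = \left(- \frac{5}{756} + \frac{B}{756}\right) + \frac{44}{41} = \frac{33059}{30996} + \frac{B}{756}$)
$\frac{-7852 + 49779}{K + p{\left(G \right)}} = \frac{-7852 + 49779}{13512 + \left(\frac{33059}{30996} + \frac{1}{756} \left(-84\right)\right)} = \frac{41927}{13512 + \left(\frac{33059}{30996} - \frac{1}{9}\right)} = \frac{41927}{13512 + \frac{29615}{30996}} = \frac{41927}{\frac{418847567}{30996}} = 41927 \cdot \frac{30996}{418847567} = \frac{1299569292}{418847567}$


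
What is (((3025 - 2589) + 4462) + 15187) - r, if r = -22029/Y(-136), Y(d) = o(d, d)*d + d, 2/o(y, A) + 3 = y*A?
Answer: 16704273301/838440 ≈ 19923.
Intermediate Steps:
o(y, A) = 2/(-3 + A*y) (o(y, A) = 2/(-3 + y*A) = 2/(-3 + A*y))
Y(d) = d + 2*d/(-3 + d**2) (Y(d) = (2/(-3 + d*d))*d + d = (2/(-3 + d**2))*d + d = 2*d/(-3 + d**2) + d = d + 2*d/(-3 + d**2))
r = 135794099/838440 (r = -22029*(-3 + (-136)**2)/((-136)**3 - 1*(-136)) = -22029*(-3 + 18496)/(-2515456 + 136) = -22029/(-2515320/18493) = -22029*(-18493/2515320) = 135794099/838440 ≈ 161.96)
(((3025 - 2589) + 4462) + 15187) - r = (((3025 - 2589) + 4462) + 15187) - 1*135794099/838440 = ((436 + 4462) + 15187) - 135794099/838440 = (4898 + 15187) - 135794099/838440 = 20085 - 135794099/838440 = 16704273301/838440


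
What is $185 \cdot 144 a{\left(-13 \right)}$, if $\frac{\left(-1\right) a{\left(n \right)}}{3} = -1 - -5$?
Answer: $-319680$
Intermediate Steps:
$a{\left(n \right)} = -12$ ($a{\left(n \right)} = - 3 \left(-1 - -5\right) = - 3 \left(-1 + 5\right) = \left(-3\right) 4 = -12$)
$185 \cdot 144 a{\left(-13 \right)} = 185 \cdot 144 \left(-12\right) = 26640 \left(-12\right) = -319680$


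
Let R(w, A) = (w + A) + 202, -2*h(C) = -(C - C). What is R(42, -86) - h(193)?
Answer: 158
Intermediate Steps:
h(C) = 0 (h(C) = -(-1)*(C - C)/2 = -(-1)*0/2 = -1/2*0 = 0)
R(w, A) = 202 + A + w (R(w, A) = (A + w) + 202 = 202 + A + w)
R(42, -86) - h(193) = (202 - 86 + 42) - 1*0 = 158 + 0 = 158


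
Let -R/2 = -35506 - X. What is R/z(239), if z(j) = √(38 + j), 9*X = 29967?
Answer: 233014*√277/831 ≈ 4666.8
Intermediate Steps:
X = 9989/3 (X = (⅑)*29967 = 9989/3 ≈ 3329.7)
R = 233014/3 (R = -2*(-35506 - 1*9989/3) = -2*(-35506 - 9989/3) = -2*(-116507/3) = 233014/3 ≈ 77671.)
R/z(239) = 233014/(3*(√(38 + 239))) = 233014/(3*(√277)) = 233014*(√277/277)/3 = 233014*√277/831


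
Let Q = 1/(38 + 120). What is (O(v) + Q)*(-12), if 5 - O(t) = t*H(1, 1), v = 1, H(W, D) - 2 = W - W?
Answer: -2850/79 ≈ -36.076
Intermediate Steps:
H(W, D) = 2 (H(W, D) = 2 + (W - W) = 2 + 0 = 2)
Q = 1/158 ≈ 0.0063291
O(t) = 5 - 2*t (O(t) = 5 - t*2 = 5 - 2*t)
(O(v) + Q)*(-12) = ((5 - 2*1) + 1/158)*(-12) = ((5 - 2) + 1/158)*(-12) = (3 + 1/158)*(-12) = (475/158)*(-12) = -2850/79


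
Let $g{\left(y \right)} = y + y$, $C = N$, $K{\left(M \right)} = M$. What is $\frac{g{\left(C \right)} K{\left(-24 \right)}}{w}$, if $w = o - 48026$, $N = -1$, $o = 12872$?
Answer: $- \frac{8}{5859} \approx -0.0013654$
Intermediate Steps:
$C = -1$
$w = -35154$ ($w = 12872 - 48026 = -35154$)
$g{\left(y \right)} = 2 y$
$\frac{g{\left(C \right)} K{\left(-24 \right)}}{w} = \frac{2 \left(-1\right) \left(-24\right)}{-35154} = \left(-2\right) \left(-24\right) \left(- \frac{1}{35154}\right) = 48 \left(- \frac{1}{35154}\right) = - \frac{8}{5859}$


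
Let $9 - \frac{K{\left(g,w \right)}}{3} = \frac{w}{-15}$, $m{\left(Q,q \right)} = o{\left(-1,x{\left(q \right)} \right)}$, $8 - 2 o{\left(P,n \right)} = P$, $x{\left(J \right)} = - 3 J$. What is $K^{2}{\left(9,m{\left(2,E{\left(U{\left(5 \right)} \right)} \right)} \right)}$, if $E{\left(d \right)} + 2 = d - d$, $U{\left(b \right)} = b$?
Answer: $\frac{77841}{100} \approx 778.41$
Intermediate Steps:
$o{\left(P,n \right)} = 4 - \frac{P}{2}$
$E{\left(d \right)} = -2$ ($E{\left(d \right)} = -2 + \left(d - d\right) = -2 + 0 = -2$)
$m{\left(Q,q \right)} = \frac{9}{2}$ ($m{\left(Q,q \right)} = 4 - - \frac{1}{2} = 4 + \frac{1}{2} = \frac{9}{2}$)
$K{\left(g,w \right)} = 27 + \frac{w}{5}$ ($K{\left(g,w \right)} = 27 - 3 \frac{w}{-15} = 27 - 3 w \left(- \frac{1}{15}\right) = 27 - 3 \left(- \frac{w}{15}\right) = 27 + \frac{w}{5}$)
$K^{2}{\left(9,m{\left(2,E{\left(U{\left(5 \right)} \right)} \right)} \right)} = \left(27 + \frac{1}{5} \cdot \frac{9}{2}\right)^{2} = \left(27 + \frac{9}{10}\right)^{2} = \left(\frac{279}{10}\right)^{2} = \frac{77841}{100}$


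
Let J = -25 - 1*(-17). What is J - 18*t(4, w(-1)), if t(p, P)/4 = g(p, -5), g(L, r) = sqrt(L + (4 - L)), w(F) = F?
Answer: -152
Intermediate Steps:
J = -8 (J = -25 + 17 = -8)
g(L, r) = 2 (g(L, r) = sqrt(4) = 2)
t(p, P) = 8 (t(p, P) = 4*2 = 8)
J - 18*t(4, w(-1)) = -8 - 18*8 = -8 - 144 = -152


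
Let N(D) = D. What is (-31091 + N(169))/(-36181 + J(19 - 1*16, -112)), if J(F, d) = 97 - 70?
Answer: 15461/18077 ≈ 0.85529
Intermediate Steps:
J(F, d) = 27
(-31091 + N(169))/(-36181 + J(19 - 1*16, -112)) = (-31091 + 169)/(-36181 + 27) = -30922/(-36154) = -30922*(-1/36154) = 15461/18077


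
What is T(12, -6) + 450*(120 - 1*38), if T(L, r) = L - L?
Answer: 36900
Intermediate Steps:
T(L, r) = 0
T(12, -6) + 450*(120 - 1*38) = 0 + 450*(120 - 1*38) = 0 + 450*(120 - 38) = 0 + 450*82 = 0 + 36900 = 36900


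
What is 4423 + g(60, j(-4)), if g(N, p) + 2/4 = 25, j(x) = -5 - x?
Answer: 8895/2 ≈ 4447.5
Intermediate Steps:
g(N, p) = 49/2 (g(N, p) = -½ + 25 = 49/2)
4423 + g(60, j(-4)) = 4423 + 49/2 = 8895/2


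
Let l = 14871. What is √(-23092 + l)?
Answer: I*√8221 ≈ 90.67*I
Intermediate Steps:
√(-23092 + l) = √(-23092 + 14871) = √(-8221) = I*√8221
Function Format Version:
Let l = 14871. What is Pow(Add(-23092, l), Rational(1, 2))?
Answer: Mul(I, Pow(8221, Rational(1, 2))) ≈ Mul(90.670, I)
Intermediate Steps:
Pow(Add(-23092, l), Rational(1, 2)) = Pow(Add(-23092, 14871), Rational(1, 2)) = Pow(-8221, Rational(1, 2)) = Mul(I, Pow(8221, Rational(1, 2)))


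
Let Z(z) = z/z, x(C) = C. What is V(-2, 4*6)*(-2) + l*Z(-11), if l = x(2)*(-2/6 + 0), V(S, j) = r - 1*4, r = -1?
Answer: 28/3 ≈ 9.3333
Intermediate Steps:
V(S, j) = -5 (V(S, j) = -1 - 1*4 = -1 - 4 = -5)
Z(z) = 1
l = -⅔ (l = 2*(-2/6 + 0) = 2*(-2*⅙ + 0) = 2*(-⅓ + 0) = 2*(-⅓) = -⅔ ≈ -0.66667)
V(-2, 4*6)*(-2) + l*Z(-11) = -5*(-2) - ⅔*1 = 10 - ⅔ = 28/3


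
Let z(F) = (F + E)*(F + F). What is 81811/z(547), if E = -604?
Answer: -81811/62358 ≈ -1.3120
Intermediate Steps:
z(F) = 2*F*(-604 + F) (z(F) = (F - 604)*(F + F) = (-604 + F)*(2*F) = 2*F*(-604 + F))
81811/z(547) = 81811/((2*547*(-604 + 547))) = 81811/((2*547*(-57))) = 81811/(-62358) = 81811*(-1/62358) = -81811/62358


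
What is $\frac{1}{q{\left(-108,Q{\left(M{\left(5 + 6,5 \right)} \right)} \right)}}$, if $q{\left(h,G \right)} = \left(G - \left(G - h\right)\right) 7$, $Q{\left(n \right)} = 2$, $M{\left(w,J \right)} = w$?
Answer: $- \frac{1}{756} \approx -0.0013228$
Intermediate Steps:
$q{\left(h,G \right)} = 7 h$ ($q{\left(h,G \right)} = h 7 = 7 h$)
$\frac{1}{q{\left(-108,Q{\left(M{\left(5 + 6,5 \right)} \right)} \right)}} = \frac{1}{7 \left(-108\right)} = \frac{1}{-756} = - \frac{1}{756}$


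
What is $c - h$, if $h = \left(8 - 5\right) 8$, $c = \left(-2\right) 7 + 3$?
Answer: $-35$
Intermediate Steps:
$c = -11$ ($c = -14 + 3 = -11$)
$h = 24$ ($h = 3 \cdot 8 = 24$)
$c - h = -11 - 24 = -35$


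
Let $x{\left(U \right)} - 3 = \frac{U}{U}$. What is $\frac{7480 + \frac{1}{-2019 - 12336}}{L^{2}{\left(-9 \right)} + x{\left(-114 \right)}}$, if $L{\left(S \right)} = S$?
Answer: $\frac{107375399}{1220175} \approx 88.0$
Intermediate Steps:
$x{\left(U \right)} = 4$ ($x{\left(U \right)} = 3 + \frac{U}{U} = 3 + 1 = 4$)
$\frac{7480 + \frac{1}{-2019 - 12336}}{L^{2}{\left(-9 \right)} + x{\left(-114 \right)}} = \frac{7480 + \frac{1}{-2019 - 12336}}{\left(-9\right)^{2} + 4} = \frac{7480 + \frac{1}{-14355}}{81 + 4} = \frac{7480 - \frac{1}{14355}}{85} = \frac{107375399}{14355} \cdot \frac{1}{85} = \frac{107375399}{1220175}$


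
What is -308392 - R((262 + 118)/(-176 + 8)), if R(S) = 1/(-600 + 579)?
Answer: -6476231/21 ≈ -3.0839e+5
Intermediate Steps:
R(S) = -1/21 (R(S) = 1/(-21) = -1/21)
-308392 - R((262 + 118)/(-176 + 8)) = -308392 - 1*(-1/21) = -308392 + 1/21 = -6476231/21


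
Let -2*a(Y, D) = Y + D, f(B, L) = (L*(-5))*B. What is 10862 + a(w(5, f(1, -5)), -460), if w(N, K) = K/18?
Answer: 399287/36 ≈ 11091.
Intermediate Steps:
f(B, L) = -5*B*L (f(B, L) = (-5*L)*B = -5*B*L)
w(N, K) = K/18 (w(N, K) = K*(1/18) = K/18)
a(Y, D) = -D/2 - Y/2 (a(Y, D) = -(Y + D)/2 = -(D + Y)/2 = -D/2 - Y/2)
10862 + a(w(5, f(1, -5)), -460) = 10862 + (-½*(-460) - (-5*1*(-5))/36) = 10862 + (230 - 25/36) = 10862 + 8255/36 = 399287/36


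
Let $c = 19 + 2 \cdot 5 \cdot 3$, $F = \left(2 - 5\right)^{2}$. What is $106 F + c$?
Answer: $1003$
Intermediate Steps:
$F = 9$ ($F = \left(-3\right)^{2} = 9$)
$c = 49$ ($c = 19 + 10 \cdot 3 = 19 + 30 = 49$)
$106 F + c = 106 \cdot 9 + 49 = 954 + 49 = 1003$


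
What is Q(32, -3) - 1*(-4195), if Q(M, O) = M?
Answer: 4227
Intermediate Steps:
Q(32, -3) - 1*(-4195) = 32 - 1*(-4195) = 32 + 4195 = 4227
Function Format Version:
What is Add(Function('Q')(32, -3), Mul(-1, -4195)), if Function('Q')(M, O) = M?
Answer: 4227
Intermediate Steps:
Add(Function('Q')(32, -3), Mul(-1, -4195)) = Add(32, Mul(-1, -4195)) = Add(32, 4195) = 4227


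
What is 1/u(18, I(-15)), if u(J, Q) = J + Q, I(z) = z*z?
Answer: 1/243 ≈ 0.0041152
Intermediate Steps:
I(z) = z**2
1/u(18, I(-15)) = 1/(18 + (-15)**2) = 1/(18 + 225) = 1/243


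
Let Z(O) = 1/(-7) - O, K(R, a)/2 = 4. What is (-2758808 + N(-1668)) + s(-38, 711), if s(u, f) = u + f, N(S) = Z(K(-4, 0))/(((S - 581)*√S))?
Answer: -2758135 - 19*I*√417/4376554 ≈ -2.7581e+6 - 8.8652e-5*I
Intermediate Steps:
K(R, a) = 8 (K(R, a) = 2*4 = 8)
Z(O) = -⅐ - O
N(S) = -57/(7*√S*(-581 + S)) (N(S) = (-⅐ - 1*8)/(((S - 581)*√S)) = (-⅐ - 8)/(((-581 + S)*√S)) = -57*1/(√S*(-581 + S))/7 = -57/(7*√S*(-581 + S)))
s(u, f) = f + u
(-2758808 + N(-1668)) + s(-38, 711) = (-2758808 - 57/(7*√(-1668)*(-581 - 1668))) + (711 - 38) = (-2758808 - 57/7*(-I*√417/834)/(-2249)) + 673 = (-2758808 - 57/7*(-I*√417/834)*(-1/2249)) + 673 = (-2758808 - 19*I*√417/4376554) + 673 = -2758135 - 19*I*√417/4376554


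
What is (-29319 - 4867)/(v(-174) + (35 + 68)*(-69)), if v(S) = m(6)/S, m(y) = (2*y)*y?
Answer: 991394/206115 ≈ 4.8099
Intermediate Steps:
m(y) = 2*y**2
v(S) = 72/S (v(S) = (2*6**2)/S = (2*36)/S = 72/S)
(-29319 - 4867)/(v(-174) + (35 + 68)*(-69)) = (-29319 - 4867)/(72/(-174) + (35 + 68)*(-69)) = -34186/(72*(-1/174) + 103*(-69)) = -34186/(-12/29 - 7107) = -34186/(-206115/29) = -34186*(-29/206115) = 991394/206115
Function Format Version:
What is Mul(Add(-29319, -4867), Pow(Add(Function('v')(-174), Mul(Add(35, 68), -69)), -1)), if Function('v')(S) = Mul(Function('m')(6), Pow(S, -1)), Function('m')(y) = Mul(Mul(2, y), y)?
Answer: Rational(991394, 206115) ≈ 4.8099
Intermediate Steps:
Function('m')(y) = Mul(2, Pow(y, 2))
Function('v')(S) = Mul(72, Pow(S, -1)) (Function('v')(S) = Mul(Mul(2, Pow(6, 2)), Pow(S, -1)) = Mul(Mul(2, 36), Pow(S, -1)) = Mul(72, Pow(S, -1)))
Mul(Add(-29319, -4867), Pow(Add(Function('v')(-174), Mul(Add(35, 68), -69)), -1)) = Mul(Add(-29319, -4867), Pow(Add(Mul(72, Pow(-174, -1)), Mul(Add(35, 68), -69)), -1)) = Mul(-34186, Pow(Add(Mul(72, Rational(-1, 174)), Mul(103, -69)), -1)) = Mul(-34186, Pow(Add(Rational(-12, 29), -7107), -1)) = Mul(-34186, Pow(Rational(-206115, 29), -1)) = Mul(-34186, Rational(-29, 206115)) = Rational(991394, 206115)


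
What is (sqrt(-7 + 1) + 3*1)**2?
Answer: (3 + I*sqrt(6))**2 ≈ 3.0 + 14.697*I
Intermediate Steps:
(sqrt(-7 + 1) + 3*1)**2 = (sqrt(-6) + 3)**2 = (I*sqrt(6) + 3)**2 = (3 + I*sqrt(6))**2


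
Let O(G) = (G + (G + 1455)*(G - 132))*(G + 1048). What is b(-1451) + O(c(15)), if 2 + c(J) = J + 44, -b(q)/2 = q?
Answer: -125241113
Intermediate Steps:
b(q) = -2*q
c(J) = 42 + J (c(J) = -2 + (J + 44) = -2 + (44 + J) = 42 + J)
O(G) = (1048 + G)*(G + (-132 + G)*(1455 + G)) (O(G) = (G + (1455 + G)*(-132 + G))*(1048 + G) = (G + (-132 + G)*(1455 + G))*(1048 + G) = (1048 + G)*(G + (-132 + G)*(1455 + G)))
b(-1451) + O(c(15)) = -2*(-1451) + (-201278880 + (42 + 15)³ + 2372*(42 + 15)² + 1195492*(42 + 15)) = 2902 + (-201278880 + 57³ + 2372*57² + 1195492*57) = 2902 + (-201278880 + 185193 + 2372*3249 + 68143044) = 2902 + (-201278880 + 185193 + 7706628 + 68143044) = 2902 - 125244015 = -125241113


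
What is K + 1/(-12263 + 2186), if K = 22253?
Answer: 224243480/10077 ≈ 22253.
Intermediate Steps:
K + 1/(-12263 + 2186) = 22253 + 1/(-12263 + 2186) = 22253 + 1/(-10077) = 22253 - 1/10077 = 224243480/10077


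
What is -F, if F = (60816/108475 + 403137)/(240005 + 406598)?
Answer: -43730346891/70140260425 ≈ -0.62347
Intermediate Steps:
F = 43730346891/70140260425 (F = (60816*(1/108475) + 403137)/646603 = (60816/108475 + 403137)*(1/646603) = (43730346891/108475)*(1/646603) = 43730346891/70140260425 ≈ 0.62347)
-F = -1*43730346891/70140260425 = -43730346891/70140260425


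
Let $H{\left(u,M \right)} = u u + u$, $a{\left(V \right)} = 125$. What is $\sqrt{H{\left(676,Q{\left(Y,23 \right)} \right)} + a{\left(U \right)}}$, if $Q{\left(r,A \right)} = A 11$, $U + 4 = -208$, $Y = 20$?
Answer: $\sqrt{457777} \approx 676.59$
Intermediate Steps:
$U = -212$ ($U = -4 - 208 = -212$)
$Q{\left(r,A \right)} = 11 A$
$H{\left(u,M \right)} = u + u^{2}$ ($H{\left(u,M \right)} = u^{2} + u = u + u^{2}$)
$\sqrt{H{\left(676,Q{\left(Y,23 \right)} \right)} + a{\left(U \right)}} = \sqrt{676 \left(1 + 676\right) + 125} = \sqrt{676 \cdot 677 + 125} = \sqrt{457652 + 125} = \sqrt{457777}$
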